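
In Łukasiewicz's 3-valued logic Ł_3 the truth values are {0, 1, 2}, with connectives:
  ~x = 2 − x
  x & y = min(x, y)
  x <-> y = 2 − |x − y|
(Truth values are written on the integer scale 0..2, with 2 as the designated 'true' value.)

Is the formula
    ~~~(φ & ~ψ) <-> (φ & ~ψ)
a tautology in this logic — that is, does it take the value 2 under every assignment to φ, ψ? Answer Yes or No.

No

Counterexample: take φ = 0, ψ = 0.
~ψ = ~0 = 2
φ & ~ψ = 0 & 2 = 0
~(φ & ~ψ) = ~0 = 2
~~(φ & ~ψ) = ~2 = 0
~~~(φ & ~ψ) = ~0 = 2
~ψ = ~0 = 2
φ & ~ψ = 0 & 2 = 0
~~~(φ & ~ψ) <-> (φ & ~ψ) = 2 <-> 0 = 0
This gives 0 ≠ 2.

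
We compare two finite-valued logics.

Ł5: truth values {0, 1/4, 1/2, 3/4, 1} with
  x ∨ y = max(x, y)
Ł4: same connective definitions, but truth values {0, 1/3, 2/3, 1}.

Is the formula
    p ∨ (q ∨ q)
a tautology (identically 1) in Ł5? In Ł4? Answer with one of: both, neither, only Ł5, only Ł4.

neither

In Ł5: at p = 0, q = 0 the value is 0 — not a tautology.
In Ł4: at p = 0, q = 0 the value is 0 — not a tautology.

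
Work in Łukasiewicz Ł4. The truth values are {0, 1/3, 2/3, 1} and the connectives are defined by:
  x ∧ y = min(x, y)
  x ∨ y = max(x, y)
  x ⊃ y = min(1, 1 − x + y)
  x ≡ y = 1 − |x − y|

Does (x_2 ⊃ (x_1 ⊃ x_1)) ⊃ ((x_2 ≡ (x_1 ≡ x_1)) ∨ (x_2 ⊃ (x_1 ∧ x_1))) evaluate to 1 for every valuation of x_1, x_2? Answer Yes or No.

No

Counterexample: take x_1 = 0, x_2 = 1/3.
x_1 ⊃ x_1 = 0 ⊃ 0 = 1
x_2 ⊃ (x_1 ⊃ x_1) = 1/3 ⊃ 1 = 1
x_1 ≡ x_1 = 0 ≡ 0 = 1
x_2 ≡ (x_1 ≡ x_1) = 1/3 ≡ 1 = 1/3
x_1 ∧ x_1 = 0 ∧ 0 = 0
x_2 ⊃ (x_1 ∧ x_1) = 1/3 ⊃ 0 = 2/3
(x_2 ≡ (x_1 ≡ x_1)) ∨ (x_2 ⊃ (x_1 ∧ x_1)) = 1/3 ∨ 2/3 = 2/3
(x_2 ⊃ (x_1 ⊃ x_1)) ⊃ ((x_2 ≡ (x_1 ≡ x_1)) ∨ (x_2 ⊃ (x_1 ∧ x_1))) = 1 ⊃ 2/3 = 2/3
This gives 2/3 ≠ 1.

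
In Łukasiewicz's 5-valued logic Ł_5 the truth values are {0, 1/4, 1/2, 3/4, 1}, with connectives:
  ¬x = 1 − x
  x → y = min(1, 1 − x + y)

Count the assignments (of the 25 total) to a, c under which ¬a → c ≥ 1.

15

value 1: 15 assignments (counts)
value 3/4: 4 assignments
value 1/2: 3 assignments
value 1/4: 2 assignments
value 0: 1 assignment
So 15 of the 25 assignments meet the threshold.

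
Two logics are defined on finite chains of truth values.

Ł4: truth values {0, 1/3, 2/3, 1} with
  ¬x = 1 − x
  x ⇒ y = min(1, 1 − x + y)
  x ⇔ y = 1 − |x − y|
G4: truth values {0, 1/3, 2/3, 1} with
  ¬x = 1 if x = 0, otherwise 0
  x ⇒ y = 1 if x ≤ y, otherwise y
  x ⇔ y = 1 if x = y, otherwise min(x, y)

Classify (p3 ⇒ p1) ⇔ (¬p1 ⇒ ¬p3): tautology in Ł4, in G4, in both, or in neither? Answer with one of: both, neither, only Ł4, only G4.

In Ł4: every assignment gives 1 — tautology.
In G4: at p1 = 1/3, p3 = 2/3 the value is 1/3 — not a tautology.

only Ł4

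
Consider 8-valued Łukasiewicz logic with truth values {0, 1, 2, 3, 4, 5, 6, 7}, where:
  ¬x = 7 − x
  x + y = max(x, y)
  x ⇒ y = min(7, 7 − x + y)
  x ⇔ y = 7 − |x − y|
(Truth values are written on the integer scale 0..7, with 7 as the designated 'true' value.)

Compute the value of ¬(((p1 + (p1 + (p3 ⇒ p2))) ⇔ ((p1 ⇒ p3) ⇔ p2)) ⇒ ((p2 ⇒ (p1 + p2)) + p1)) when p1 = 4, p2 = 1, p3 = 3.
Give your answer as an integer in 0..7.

p3 ⇒ p2 = 3 ⇒ 1 = 5
p1 + (p3 ⇒ p2) = 4 + 5 = 5
p1 + (p1 + (p3 ⇒ p2)) = 4 + 5 = 5
p1 ⇒ p3 = 4 ⇒ 3 = 6
(p1 ⇒ p3) ⇔ p2 = 6 ⇔ 1 = 2
(p1 + (p1 + (p3 ⇒ p2))) ⇔ ((p1 ⇒ p3) ⇔ p2) = 5 ⇔ 2 = 4
p1 + p2 = 4 + 1 = 4
p2 ⇒ (p1 + p2) = 1 ⇒ 4 = 7
(p2 ⇒ (p1 + p2)) + p1 = 7 + 4 = 7
((p1 + (p1 + (p3 ⇒ p2))) ⇔ ((p1 ⇒ p3) ⇔ p2)) ⇒ ((p2 ⇒ (p1 + p2)) + p1) = 4 ⇒ 7 = 7
¬(((p1 + (p1 + (p3 ⇒ p2))) ⇔ ((p1 ⇒ p3) ⇔ p2)) ⇒ ((p2 ⇒ (p1 + p2)) + p1)) = ¬7 = 0

0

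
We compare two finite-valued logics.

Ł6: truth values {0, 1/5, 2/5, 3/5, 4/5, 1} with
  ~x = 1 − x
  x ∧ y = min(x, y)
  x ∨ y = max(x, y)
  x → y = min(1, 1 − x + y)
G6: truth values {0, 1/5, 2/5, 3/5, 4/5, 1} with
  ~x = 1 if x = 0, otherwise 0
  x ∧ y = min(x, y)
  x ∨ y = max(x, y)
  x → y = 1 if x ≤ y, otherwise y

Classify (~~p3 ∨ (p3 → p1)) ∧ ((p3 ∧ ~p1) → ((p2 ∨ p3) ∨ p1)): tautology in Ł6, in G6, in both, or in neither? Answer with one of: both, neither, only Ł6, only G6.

only G6

In Ł6: at p1 = 0, p2 = 0, p3 = 1/5 the value is 4/5 — not a tautology.
In G6: every assignment gives 1 — tautology.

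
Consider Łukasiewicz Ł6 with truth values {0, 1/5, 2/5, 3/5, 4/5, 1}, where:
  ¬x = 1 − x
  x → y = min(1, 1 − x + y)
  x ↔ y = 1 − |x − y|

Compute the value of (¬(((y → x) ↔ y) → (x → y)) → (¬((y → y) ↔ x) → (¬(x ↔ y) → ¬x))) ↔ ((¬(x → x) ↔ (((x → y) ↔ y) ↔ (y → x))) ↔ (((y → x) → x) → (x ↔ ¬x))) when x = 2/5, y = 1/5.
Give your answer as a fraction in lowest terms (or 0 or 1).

3/5

y → x = 1/5 → 2/5 = 1
(y → x) ↔ y = 1 ↔ 1/5 = 1/5
x → y = 2/5 → 1/5 = 4/5
((y → x) ↔ y) → (x → y) = 1/5 → 4/5 = 1
¬(((y → x) ↔ y) → (x → y)) = ¬1 = 0
y → y = 1/5 → 1/5 = 1
(y → y) ↔ x = 1 ↔ 2/5 = 2/5
¬((y → y) ↔ x) = ¬2/5 = 3/5
x ↔ y = 2/5 ↔ 1/5 = 4/5
¬(x ↔ y) = ¬4/5 = 1/5
¬x = ¬2/5 = 3/5
¬(x ↔ y) → ¬x = 1/5 → 3/5 = 1
¬((y → y) ↔ x) → (¬(x ↔ y) → ¬x) = 3/5 → 1 = 1
¬(((y → x) ↔ y) → (x → y)) → (¬((y → y) ↔ x) → (¬(x ↔ y) → ¬x)) = 0 → 1 = 1
x → x = 2/5 → 2/5 = 1
¬(x → x) = ¬1 = 0
x → y = 2/5 → 1/5 = 4/5
(x → y) ↔ y = 4/5 ↔ 1/5 = 2/5
y → x = 1/5 → 2/5 = 1
((x → y) ↔ y) ↔ (y → x) = 2/5 ↔ 1 = 2/5
¬(x → x) ↔ (((x → y) ↔ y) ↔ (y → x)) = 0 ↔ 2/5 = 3/5
y → x = 1/5 → 2/5 = 1
(y → x) → x = 1 → 2/5 = 2/5
¬x = ¬2/5 = 3/5
x ↔ ¬x = 2/5 ↔ 3/5 = 4/5
((y → x) → x) → (x ↔ ¬x) = 2/5 → 4/5 = 1
(¬(x → x) ↔ (((x → y) ↔ y) ↔ (y → x))) ↔ (((y → x) → x) → (x ↔ ¬x)) = 3/5 ↔ 1 = 3/5
(¬(((y → x) ↔ y) → (x → y)) → (¬((y → y) ↔ x) → (¬(x ↔ y) → ¬x))) ↔ ((¬(x → x) ↔ (((x → y) ↔ y) ↔ (y → x))) ↔ (((y → x) → x) → (x ↔ ¬x))) = 1 ↔ 3/5 = 3/5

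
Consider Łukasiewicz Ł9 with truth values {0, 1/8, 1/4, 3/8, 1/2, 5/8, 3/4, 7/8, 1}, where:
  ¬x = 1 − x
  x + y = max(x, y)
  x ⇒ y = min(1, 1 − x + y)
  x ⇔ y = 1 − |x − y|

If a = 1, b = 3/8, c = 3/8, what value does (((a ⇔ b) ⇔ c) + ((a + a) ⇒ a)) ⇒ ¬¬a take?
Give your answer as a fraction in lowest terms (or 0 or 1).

1

a ⇔ b = 1 ⇔ 3/8 = 3/8
(a ⇔ b) ⇔ c = 3/8 ⇔ 3/8 = 1
a + a = 1 + 1 = 1
(a + a) ⇒ a = 1 ⇒ 1 = 1
((a ⇔ b) ⇔ c) + ((a + a) ⇒ a) = 1 + 1 = 1
¬a = ¬1 = 0
¬¬a = ¬0 = 1
(((a ⇔ b) ⇔ c) + ((a + a) ⇒ a)) ⇒ ¬¬a = 1 ⇒ 1 = 1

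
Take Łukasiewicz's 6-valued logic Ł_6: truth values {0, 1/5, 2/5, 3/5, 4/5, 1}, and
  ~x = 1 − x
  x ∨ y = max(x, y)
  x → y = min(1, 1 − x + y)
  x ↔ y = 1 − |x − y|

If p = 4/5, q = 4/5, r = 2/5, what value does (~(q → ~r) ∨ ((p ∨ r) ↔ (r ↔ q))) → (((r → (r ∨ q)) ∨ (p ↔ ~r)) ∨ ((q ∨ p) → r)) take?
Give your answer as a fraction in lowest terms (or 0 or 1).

1

~r = ~2/5 = 3/5
q → ~r = 4/5 → 3/5 = 4/5
~(q → ~r) = ~4/5 = 1/5
p ∨ r = 4/5 ∨ 2/5 = 4/5
r ↔ q = 2/5 ↔ 4/5 = 3/5
(p ∨ r) ↔ (r ↔ q) = 4/5 ↔ 3/5 = 4/5
~(q → ~r) ∨ ((p ∨ r) ↔ (r ↔ q)) = 1/5 ∨ 4/5 = 4/5
r ∨ q = 2/5 ∨ 4/5 = 4/5
r → (r ∨ q) = 2/5 → 4/5 = 1
~r = ~2/5 = 3/5
p ↔ ~r = 4/5 ↔ 3/5 = 4/5
(r → (r ∨ q)) ∨ (p ↔ ~r) = 1 ∨ 4/5 = 1
q ∨ p = 4/5 ∨ 4/5 = 4/5
(q ∨ p) → r = 4/5 → 2/5 = 3/5
((r → (r ∨ q)) ∨ (p ↔ ~r)) ∨ ((q ∨ p) → r) = 1 ∨ 3/5 = 1
(~(q → ~r) ∨ ((p ∨ r) ↔ (r ↔ q))) → (((r → (r ∨ q)) ∨ (p ↔ ~r)) ∨ ((q ∨ p) → r)) = 4/5 → 1 = 1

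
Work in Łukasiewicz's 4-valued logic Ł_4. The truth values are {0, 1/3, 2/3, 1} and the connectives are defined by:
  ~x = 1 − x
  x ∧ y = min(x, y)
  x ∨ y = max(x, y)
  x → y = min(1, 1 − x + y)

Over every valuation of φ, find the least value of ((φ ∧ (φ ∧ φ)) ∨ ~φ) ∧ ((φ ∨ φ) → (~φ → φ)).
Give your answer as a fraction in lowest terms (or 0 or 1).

2/3

Take φ = 1/3:
φ ∧ φ = 1/3 ∧ 1/3 = 1/3
φ ∧ (φ ∧ φ) = 1/3 ∧ 1/3 = 1/3
~φ = ~1/3 = 2/3
(φ ∧ (φ ∧ φ)) ∨ ~φ = 1/3 ∨ 2/3 = 2/3
φ ∨ φ = 1/3 ∨ 1/3 = 1/3
~φ = ~1/3 = 2/3
~φ → φ = 2/3 → 1/3 = 2/3
(φ ∨ φ) → (~φ → φ) = 1/3 → 2/3 = 1
((φ ∧ (φ ∧ φ)) ∨ ~φ) ∧ ((φ ∨ φ) → (~φ → φ)) = 2/3 ∧ 1 = 2/3
No assignment yields a value below 2/3, so this is the minimum.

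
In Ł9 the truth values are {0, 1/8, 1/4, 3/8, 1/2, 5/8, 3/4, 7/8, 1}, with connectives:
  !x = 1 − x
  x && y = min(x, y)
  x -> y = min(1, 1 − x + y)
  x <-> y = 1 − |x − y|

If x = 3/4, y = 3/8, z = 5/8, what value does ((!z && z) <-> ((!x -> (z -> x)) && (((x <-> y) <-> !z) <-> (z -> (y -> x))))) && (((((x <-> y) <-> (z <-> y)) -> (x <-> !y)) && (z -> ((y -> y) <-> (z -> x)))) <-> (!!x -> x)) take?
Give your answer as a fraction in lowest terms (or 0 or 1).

5/8

!z = !5/8 = 3/8
!z && z = 3/8 && 5/8 = 3/8
!x = !3/4 = 1/4
z -> x = 5/8 -> 3/4 = 1
!x -> (z -> x) = 1/4 -> 1 = 1
x <-> y = 3/4 <-> 3/8 = 5/8
!z = !5/8 = 3/8
(x <-> y) <-> !z = 5/8 <-> 3/8 = 3/4
y -> x = 3/8 -> 3/4 = 1
z -> (y -> x) = 5/8 -> 1 = 1
((x <-> y) <-> !z) <-> (z -> (y -> x)) = 3/4 <-> 1 = 3/4
(!x -> (z -> x)) && (((x <-> y) <-> !z) <-> (z -> (y -> x))) = 1 && 3/4 = 3/4
(!z && z) <-> ((!x -> (z -> x)) && (((x <-> y) <-> !z) <-> (z -> (y -> x)))) = 3/8 <-> 3/4 = 5/8
x <-> y = 3/4 <-> 3/8 = 5/8
z <-> y = 5/8 <-> 3/8 = 3/4
(x <-> y) <-> (z <-> y) = 5/8 <-> 3/4 = 7/8
!y = !3/8 = 5/8
x <-> !y = 3/4 <-> 5/8 = 7/8
((x <-> y) <-> (z <-> y)) -> (x <-> !y) = 7/8 -> 7/8 = 1
y -> y = 3/8 -> 3/8 = 1
z -> x = 5/8 -> 3/4 = 1
(y -> y) <-> (z -> x) = 1 <-> 1 = 1
z -> ((y -> y) <-> (z -> x)) = 5/8 -> 1 = 1
(((x <-> y) <-> (z <-> y)) -> (x <-> !y)) && (z -> ((y -> y) <-> (z -> x))) = 1 && 1 = 1
!x = !3/4 = 1/4
!!x = !1/4 = 3/4
!!x -> x = 3/4 -> 3/4 = 1
((((x <-> y) <-> (z <-> y)) -> (x <-> !y)) && (z -> ((y -> y) <-> (z -> x)))) <-> (!!x -> x) = 1 <-> 1 = 1
((!z && z) <-> ((!x -> (z -> x)) && (((x <-> y) <-> !z) <-> (z -> (y -> x))))) && (((((x <-> y) <-> (z <-> y)) -> (x <-> !y)) && (z -> ((y -> y) <-> (z -> x)))) <-> (!!x -> x)) = 5/8 && 1 = 5/8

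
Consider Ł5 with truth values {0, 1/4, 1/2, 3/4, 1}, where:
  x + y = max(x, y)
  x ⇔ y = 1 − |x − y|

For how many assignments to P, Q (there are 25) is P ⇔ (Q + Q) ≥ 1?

value 1: 5 assignments (counts)
value 3/4: 8 assignments
value 1/2: 6 assignments
value 1/4: 4 assignments
value 0: 2 assignments
So 5 of the 25 assignments meet the threshold.

5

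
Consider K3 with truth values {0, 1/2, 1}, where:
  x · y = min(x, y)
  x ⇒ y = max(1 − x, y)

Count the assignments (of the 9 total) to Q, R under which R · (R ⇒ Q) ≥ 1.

1

Q = 0, R = 0 ↦ 0  <
Q = 0, R = 1/2 ↦ 1/2  <
Q = 0, R = 1 ↦ 0  <
Q = 1/2, R = 0 ↦ 0  <
Q = 1/2, R = 1/2 ↦ 1/2  <
Q = 1/2, R = 1 ↦ 1/2  <
Q = 1, R = 0 ↦ 0  <
Q = 1, R = 1/2 ↦ 1/2  <
Q = 1, R = 1 ↦ 1  ≥
So 1 of the 9 assignments meets the threshold.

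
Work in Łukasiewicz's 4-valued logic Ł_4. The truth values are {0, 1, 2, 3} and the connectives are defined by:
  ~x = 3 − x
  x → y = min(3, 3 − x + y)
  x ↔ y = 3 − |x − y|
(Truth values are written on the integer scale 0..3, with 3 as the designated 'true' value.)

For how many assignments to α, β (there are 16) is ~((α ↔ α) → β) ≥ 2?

α = 0, β = 0 ↦ 3  ≥
α = 0, β = 1 ↦ 2  ≥
α = 0, β = 2 ↦ 1  <
α = 0, β = 3 ↦ 0  <
α = 1, β = 0 ↦ 3  ≥
α = 1, β = 1 ↦ 2  ≥
α = 1, β = 2 ↦ 1  <
α = 1, β = 3 ↦ 0  <
α = 2, β = 0 ↦ 3  ≥
α = 2, β = 1 ↦ 2  ≥
α = 2, β = 2 ↦ 1  <
α = 2, β = 3 ↦ 0  <
α = 3, β = 0 ↦ 3  ≥
α = 3, β = 1 ↦ 2  ≥
α = 3, β = 2 ↦ 1  <
α = 3, β = 3 ↦ 0  <
So 8 of the 16 assignments meet the threshold.

8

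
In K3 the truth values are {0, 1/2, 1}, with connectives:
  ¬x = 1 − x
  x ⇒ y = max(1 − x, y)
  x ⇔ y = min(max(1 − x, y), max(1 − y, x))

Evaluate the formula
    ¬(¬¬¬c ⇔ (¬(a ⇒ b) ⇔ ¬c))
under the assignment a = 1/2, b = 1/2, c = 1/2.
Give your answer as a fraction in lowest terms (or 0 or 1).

¬c = ¬1/2 = 1/2
¬¬c = ¬1/2 = 1/2
¬¬¬c = ¬1/2 = 1/2
a ⇒ b = 1/2 ⇒ 1/2 = 1/2
¬(a ⇒ b) = ¬1/2 = 1/2
¬c = ¬1/2 = 1/2
¬(a ⇒ b) ⇔ ¬c = 1/2 ⇔ 1/2 = 1/2
¬¬¬c ⇔ (¬(a ⇒ b) ⇔ ¬c) = 1/2 ⇔ 1/2 = 1/2
¬(¬¬¬c ⇔ (¬(a ⇒ b) ⇔ ¬c)) = ¬1/2 = 1/2

1/2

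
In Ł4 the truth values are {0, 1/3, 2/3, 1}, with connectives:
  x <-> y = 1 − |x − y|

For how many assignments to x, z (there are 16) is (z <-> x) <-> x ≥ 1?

5

x = 0, z = 0 ↦ 0  <
x = 0, z = 1/3 ↦ 1/3  <
x = 0, z = 2/3 ↦ 2/3  <
x = 0, z = 1 ↦ 1  ≥
x = 1/3, z = 0 ↦ 2/3  <
x = 1/3, z = 1/3 ↦ 1/3  <
x = 1/3, z = 2/3 ↦ 2/3  <
x = 1/3, z = 1 ↦ 1  ≥
x = 2/3, z = 0 ↦ 2/3  <
x = 2/3, z = 1/3 ↦ 1  ≥
x = 2/3, z = 2/3 ↦ 2/3  <
x = 2/3, z = 1 ↦ 1  ≥
x = 1, z = 0 ↦ 0  <
x = 1, z = 1/3 ↦ 1/3  <
x = 1, z = 2/3 ↦ 2/3  <
x = 1, z = 1 ↦ 1  ≥
So 5 of the 16 assignments meet the threshold.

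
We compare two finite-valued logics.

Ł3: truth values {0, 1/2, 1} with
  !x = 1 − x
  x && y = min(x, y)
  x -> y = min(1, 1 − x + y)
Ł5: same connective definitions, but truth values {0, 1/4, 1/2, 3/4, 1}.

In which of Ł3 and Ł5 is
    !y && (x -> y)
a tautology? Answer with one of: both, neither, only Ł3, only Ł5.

neither

In Ł3: at x = 0, y = 1/2 the value is 1/2 — not a tautology.
In Ł5: at x = 0, y = 1/4 the value is 3/4 — not a tautology.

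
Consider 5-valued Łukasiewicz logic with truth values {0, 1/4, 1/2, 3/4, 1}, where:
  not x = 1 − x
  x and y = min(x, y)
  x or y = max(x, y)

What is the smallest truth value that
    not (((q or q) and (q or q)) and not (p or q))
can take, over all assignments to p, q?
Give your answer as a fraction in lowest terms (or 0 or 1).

1/2

Take p = 0, q = 1/2:
q or q = 1/2 or 1/2 = 1/2
q or q = 1/2 or 1/2 = 1/2
(q or q) and (q or q) = 1/2 and 1/2 = 1/2
p or q = 0 or 1/2 = 1/2
not (p or q) = not 1/2 = 1/2
((q or q) and (q or q)) and not (p or q) = 1/2 and 1/2 = 1/2
not (((q or q) and (q or q)) and not (p or q)) = not 1/2 = 1/2
No assignment yields a value below 1/2, so this is the minimum.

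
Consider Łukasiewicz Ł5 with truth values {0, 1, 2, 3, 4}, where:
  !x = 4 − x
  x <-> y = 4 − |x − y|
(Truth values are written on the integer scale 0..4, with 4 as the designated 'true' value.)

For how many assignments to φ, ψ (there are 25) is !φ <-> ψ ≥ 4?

value 4: 5 assignments (counts)
value 3: 8 assignments
value 2: 6 assignments
value 1: 4 assignments
value 0: 2 assignments
So 5 of the 25 assignments meet the threshold.

5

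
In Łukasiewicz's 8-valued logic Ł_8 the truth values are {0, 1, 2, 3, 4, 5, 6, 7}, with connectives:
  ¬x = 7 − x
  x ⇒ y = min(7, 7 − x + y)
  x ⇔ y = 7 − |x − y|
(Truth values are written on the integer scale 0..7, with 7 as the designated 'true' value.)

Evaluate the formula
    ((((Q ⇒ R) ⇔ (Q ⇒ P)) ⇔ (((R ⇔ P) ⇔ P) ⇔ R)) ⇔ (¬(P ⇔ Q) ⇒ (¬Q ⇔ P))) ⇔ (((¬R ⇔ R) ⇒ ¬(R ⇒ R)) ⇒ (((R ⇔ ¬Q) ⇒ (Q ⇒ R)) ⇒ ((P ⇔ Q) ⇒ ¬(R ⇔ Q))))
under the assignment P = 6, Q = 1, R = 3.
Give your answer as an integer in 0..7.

Q ⇒ R = 1 ⇒ 3 = 7
Q ⇒ P = 1 ⇒ 6 = 7
(Q ⇒ R) ⇔ (Q ⇒ P) = 7 ⇔ 7 = 7
R ⇔ P = 3 ⇔ 6 = 4
(R ⇔ P) ⇔ P = 4 ⇔ 6 = 5
((R ⇔ P) ⇔ P) ⇔ R = 5 ⇔ 3 = 5
((Q ⇒ R) ⇔ (Q ⇒ P)) ⇔ (((R ⇔ P) ⇔ P) ⇔ R) = 7 ⇔ 5 = 5
P ⇔ Q = 6 ⇔ 1 = 2
¬(P ⇔ Q) = ¬2 = 5
¬Q = ¬1 = 6
¬Q ⇔ P = 6 ⇔ 6 = 7
¬(P ⇔ Q) ⇒ (¬Q ⇔ P) = 5 ⇒ 7 = 7
(((Q ⇒ R) ⇔ (Q ⇒ P)) ⇔ (((R ⇔ P) ⇔ P) ⇔ R)) ⇔ (¬(P ⇔ Q) ⇒ (¬Q ⇔ P)) = 5 ⇔ 7 = 5
¬R = ¬3 = 4
¬R ⇔ R = 4 ⇔ 3 = 6
R ⇒ R = 3 ⇒ 3 = 7
¬(R ⇒ R) = ¬7 = 0
(¬R ⇔ R) ⇒ ¬(R ⇒ R) = 6 ⇒ 0 = 1
¬Q = ¬1 = 6
R ⇔ ¬Q = 3 ⇔ 6 = 4
Q ⇒ R = 1 ⇒ 3 = 7
(R ⇔ ¬Q) ⇒ (Q ⇒ R) = 4 ⇒ 7 = 7
P ⇔ Q = 6 ⇔ 1 = 2
R ⇔ Q = 3 ⇔ 1 = 5
¬(R ⇔ Q) = ¬5 = 2
(P ⇔ Q) ⇒ ¬(R ⇔ Q) = 2 ⇒ 2 = 7
((R ⇔ ¬Q) ⇒ (Q ⇒ R)) ⇒ ((P ⇔ Q) ⇒ ¬(R ⇔ Q)) = 7 ⇒ 7 = 7
((¬R ⇔ R) ⇒ ¬(R ⇒ R)) ⇒ (((R ⇔ ¬Q) ⇒ (Q ⇒ R)) ⇒ ((P ⇔ Q) ⇒ ¬(R ⇔ Q))) = 1 ⇒ 7 = 7
((((Q ⇒ R) ⇔ (Q ⇒ P)) ⇔ (((R ⇔ P) ⇔ P) ⇔ R)) ⇔ (¬(P ⇔ Q) ⇒ (¬Q ⇔ P))) ⇔ (((¬R ⇔ R) ⇒ ¬(R ⇒ R)) ⇒ (((R ⇔ ¬Q) ⇒ (Q ⇒ R)) ⇒ ((P ⇔ Q) ⇒ ¬(R ⇔ Q)))) = 5 ⇔ 7 = 5

5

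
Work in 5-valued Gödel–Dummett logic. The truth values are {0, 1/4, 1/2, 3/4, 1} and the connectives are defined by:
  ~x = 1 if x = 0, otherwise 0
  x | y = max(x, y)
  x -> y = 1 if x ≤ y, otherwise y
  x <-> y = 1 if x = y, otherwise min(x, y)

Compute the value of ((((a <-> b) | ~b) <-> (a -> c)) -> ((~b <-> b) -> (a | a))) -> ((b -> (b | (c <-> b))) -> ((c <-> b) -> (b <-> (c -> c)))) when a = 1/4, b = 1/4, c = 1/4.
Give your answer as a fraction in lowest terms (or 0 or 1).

a <-> b = 1/4 <-> 1/4 = 1
~b = ~1/4 = 0
(a <-> b) | ~b = 1 | 0 = 1
a -> c = 1/4 -> 1/4 = 1
((a <-> b) | ~b) <-> (a -> c) = 1 <-> 1 = 1
~b = ~1/4 = 0
~b <-> b = 0 <-> 1/4 = 0
a | a = 1/4 | 1/4 = 1/4
(~b <-> b) -> (a | a) = 0 -> 1/4 = 1
(((a <-> b) | ~b) <-> (a -> c)) -> ((~b <-> b) -> (a | a)) = 1 -> 1 = 1
c <-> b = 1/4 <-> 1/4 = 1
b | (c <-> b) = 1/4 | 1 = 1
b -> (b | (c <-> b)) = 1/4 -> 1 = 1
c <-> b = 1/4 <-> 1/4 = 1
c -> c = 1/4 -> 1/4 = 1
b <-> (c -> c) = 1/4 <-> 1 = 1/4
(c <-> b) -> (b <-> (c -> c)) = 1 -> 1/4 = 1/4
(b -> (b | (c <-> b))) -> ((c <-> b) -> (b <-> (c -> c))) = 1 -> 1/4 = 1/4
((((a <-> b) | ~b) <-> (a -> c)) -> ((~b <-> b) -> (a | a))) -> ((b -> (b | (c <-> b))) -> ((c <-> b) -> (b <-> (c -> c)))) = 1 -> 1/4 = 1/4

1/4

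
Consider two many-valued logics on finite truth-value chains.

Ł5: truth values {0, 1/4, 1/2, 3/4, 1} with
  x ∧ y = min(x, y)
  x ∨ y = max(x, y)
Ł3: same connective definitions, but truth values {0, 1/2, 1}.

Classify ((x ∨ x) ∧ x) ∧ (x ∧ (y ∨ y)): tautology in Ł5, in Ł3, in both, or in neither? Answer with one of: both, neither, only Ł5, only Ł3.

neither

In Ł5: at x = 0, y = 0 the value is 0 — not a tautology.
In Ł3: at x = 0, y = 0 the value is 0 — not a tautology.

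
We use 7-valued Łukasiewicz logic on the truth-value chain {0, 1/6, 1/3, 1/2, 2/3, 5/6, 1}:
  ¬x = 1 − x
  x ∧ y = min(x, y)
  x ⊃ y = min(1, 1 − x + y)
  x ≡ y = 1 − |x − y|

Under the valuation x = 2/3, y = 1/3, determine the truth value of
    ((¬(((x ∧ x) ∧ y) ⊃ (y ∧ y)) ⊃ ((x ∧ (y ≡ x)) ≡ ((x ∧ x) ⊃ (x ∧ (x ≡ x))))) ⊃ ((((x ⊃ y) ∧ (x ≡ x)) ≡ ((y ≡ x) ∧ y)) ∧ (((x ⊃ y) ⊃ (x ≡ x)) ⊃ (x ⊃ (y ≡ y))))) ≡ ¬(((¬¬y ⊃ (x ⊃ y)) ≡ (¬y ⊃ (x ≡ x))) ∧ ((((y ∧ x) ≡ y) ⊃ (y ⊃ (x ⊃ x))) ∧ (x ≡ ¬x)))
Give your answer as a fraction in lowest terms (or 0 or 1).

x ∧ x = 2/3 ∧ 2/3 = 2/3
(x ∧ x) ∧ y = 2/3 ∧ 1/3 = 1/3
y ∧ y = 1/3 ∧ 1/3 = 1/3
((x ∧ x) ∧ y) ⊃ (y ∧ y) = 1/3 ⊃ 1/3 = 1
¬(((x ∧ x) ∧ y) ⊃ (y ∧ y)) = ¬1 = 0
y ≡ x = 1/3 ≡ 2/3 = 2/3
x ∧ (y ≡ x) = 2/3 ∧ 2/3 = 2/3
x ∧ x = 2/3 ∧ 2/3 = 2/3
x ≡ x = 2/3 ≡ 2/3 = 1
x ∧ (x ≡ x) = 2/3 ∧ 1 = 2/3
(x ∧ x) ⊃ (x ∧ (x ≡ x)) = 2/3 ⊃ 2/3 = 1
(x ∧ (y ≡ x)) ≡ ((x ∧ x) ⊃ (x ∧ (x ≡ x))) = 2/3 ≡ 1 = 2/3
¬(((x ∧ x) ∧ y) ⊃ (y ∧ y)) ⊃ ((x ∧ (y ≡ x)) ≡ ((x ∧ x) ⊃ (x ∧ (x ≡ x)))) = 0 ⊃ 2/3 = 1
x ⊃ y = 2/3 ⊃ 1/3 = 2/3
x ≡ x = 2/3 ≡ 2/3 = 1
(x ⊃ y) ∧ (x ≡ x) = 2/3 ∧ 1 = 2/3
y ≡ x = 1/3 ≡ 2/3 = 2/3
(y ≡ x) ∧ y = 2/3 ∧ 1/3 = 1/3
((x ⊃ y) ∧ (x ≡ x)) ≡ ((y ≡ x) ∧ y) = 2/3 ≡ 1/3 = 2/3
x ⊃ y = 2/3 ⊃ 1/3 = 2/3
x ≡ x = 2/3 ≡ 2/3 = 1
(x ⊃ y) ⊃ (x ≡ x) = 2/3 ⊃ 1 = 1
y ≡ y = 1/3 ≡ 1/3 = 1
x ⊃ (y ≡ y) = 2/3 ⊃ 1 = 1
((x ⊃ y) ⊃ (x ≡ x)) ⊃ (x ⊃ (y ≡ y)) = 1 ⊃ 1 = 1
(((x ⊃ y) ∧ (x ≡ x)) ≡ ((y ≡ x) ∧ y)) ∧ (((x ⊃ y) ⊃ (x ≡ x)) ⊃ (x ⊃ (y ≡ y))) = 2/3 ∧ 1 = 2/3
(¬(((x ∧ x) ∧ y) ⊃ (y ∧ y)) ⊃ ((x ∧ (y ≡ x)) ≡ ((x ∧ x) ⊃ (x ∧ (x ≡ x))))) ⊃ ((((x ⊃ y) ∧ (x ≡ x)) ≡ ((y ≡ x) ∧ y)) ∧ (((x ⊃ y) ⊃ (x ≡ x)) ⊃ (x ⊃ (y ≡ y)))) = 1 ⊃ 2/3 = 2/3
¬y = ¬1/3 = 2/3
¬¬y = ¬2/3 = 1/3
x ⊃ y = 2/3 ⊃ 1/3 = 2/3
¬¬y ⊃ (x ⊃ y) = 1/3 ⊃ 2/3 = 1
¬y = ¬1/3 = 2/3
x ≡ x = 2/3 ≡ 2/3 = 1
¬y ⊃ (x ≡ x) = 2/3 ⊃ 1 = 1
(¬¬y ⊃ (x ⊃ y)) ≡ (¬y ⊃ (x ≡ x)) = 1 ≡ 1 = 1
y ∧ x = 1/3 ∧ 2/3 = 1/3
(y ∧ x) ≡ y = 1/3 ≡ 1/3 = 1
x ⊃ x = 2/3 ⊃ 2/3 = 1
y ⊃ (x ⊃ x) = 1/3 ⊃ 1 = 1
((y ∧ x) ≡ y) ⊃ (y ⊃ (x ⊃ x)) = 1 ⊃ 1 = 1
¬x = ¬2/3 = 1/3
x ≡ ¬x = 2/3 ≡ 1/3 = 2/3
(((y ∧ x) ≡ y) ⊃ (y ⊃ (x ⊃ x))) ∧ (x ≡ ¬x) = 1 ∧ 2/3 = 2/3
((¬¬y ⊃ (x ⊃ y)) ≡ (¬y ⊃ (x ≡ x))) ∧ ((((y ∧ x) ≡ y) ⊃ (y ⊃ (x ⊃ x))) ∧ (x ≡ ¬x)) = 1 ∧ 2/3 = 2/3
¬(((¬¬y ⊃ (x ⊃ y)) ≡ (¬y ⊃ (x ≡ x))) ∧ ((((y ∧ x) ≡ y) ⊃ (y ⊃ (x ⊃ x))) ∧ (x ≡ ¬x))) = ¬2/3 = 1/3
((¬(((x ∧ x) ∧ y) ⊃ (y ∧ y)) ⊃ ((x ∧ (y ≡ x)) ≡ ((x ∧ x) ⊃ (x ∧ (x ≡ x))))) ⊃ ((((x ⊃ y) ∧ (x ≡ x)) ≡ ((y ≡ x) ∧ y)) ∧ (((x ⊃ y) ⊃ (x ≡ x)) ⊃ (x ⊃ (y ≡ y))))) ≡ ¬(((¬¬y ⊃ (x ⊃ y)) ≡ (¬y ⊃ (x ≡ x))) ∧ ((((y ∧ x) ≡ y) ⊃ (y ⊃ (x ⊃ x))) ∧ (x ≡ ¬x))) = 2/3 ≡ 1/3 = 2/3

2/3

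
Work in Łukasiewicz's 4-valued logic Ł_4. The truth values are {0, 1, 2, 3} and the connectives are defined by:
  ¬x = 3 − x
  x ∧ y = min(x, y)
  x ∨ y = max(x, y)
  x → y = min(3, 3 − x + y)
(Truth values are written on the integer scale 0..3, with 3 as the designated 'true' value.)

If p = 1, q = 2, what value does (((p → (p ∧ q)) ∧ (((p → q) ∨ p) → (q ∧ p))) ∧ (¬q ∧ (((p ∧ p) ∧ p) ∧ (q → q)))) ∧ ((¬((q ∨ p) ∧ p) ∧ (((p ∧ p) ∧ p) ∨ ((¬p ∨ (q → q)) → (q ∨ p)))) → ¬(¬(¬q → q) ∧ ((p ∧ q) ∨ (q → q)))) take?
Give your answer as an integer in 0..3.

p ∧ q = 1 ∧ 2 = 1
p → (p ∧ q) = 1 → 1 = 3
p → q = 1 → 2 = 3
(p → q) ∨ p = 3 ∨ 1 = 3
q ∧ p = 2 ∧ 1 = 1
((p → q) ∨ p) → (q ∧ p) = 3 → 1 = 1
(p → (p ∧ q)) ∧ (((p → q) ∨ p) → (q ∧ p)) = 3 ∧ 1 = 1
¬q = ¬2 = 1
p ∧ p = 1 ∧ 1 = 1
(p ∧ p) ∧ p = 1 ∧ 1 = 1
q → q = 2 → 2 = 3
((p ∧ p) ∧ p) ∧ (q → q) = 1 ∧ 3 = 1
¬q ∧ (((p ∧ p) ∧ p) ∧ (q → q)) = 1 ∧ 1 = 1
((p → (p ∧ q)) ∧ (((p → q) ∨ p) → (q ∧ p))) ∧ (¬q ∧ (((p ∧ p) ∧ p) ∧ (q → q))) = 1 ∧ 1 = 1
q ∨ p = 2 ∨ 1 = 2
(q ∨ p) ∧ p = 2 ∧ 1 = 1
¬((q ∨ p) ∧ p) = ¬1 = 2
p ∧ p = 1 ∧ 1 = 1
(p ∧ p) ∧ p = 1 ∧ 1 = 1
¬p = ¬1 = 2
q → q = 2 → 2 = 3
¬p ∨ (q → q) = 2 ∨ 3 = 3
q ∨ p = 2 ∨ 1 = 2
(¬p ∨ (q → q)) → (q ∨ p) = 3 → 2 = 2
((p ∧ p) ∧ p) ∨ ((¬p ∨ (q → q)) → (q ∨ p)) = 1 ∨ 2 = 2
¬((q ∨ p) ∧ p) ∧ (((p ∧ p) ∧ p) ∨ ((¬p ∨ (q → q)) → (q ∨ p))) = 2 ∧ 2 = 2
¬q = ¬2 = 1
¬q → q = 1 → 2 = 3
¬(¬q → q) = ¬3 = 0
p ∧ q = 1 ∧ 2 = 1
q → q = 2 → 2 = 3
(p ∧ q) ∨ (q → q) = 1 ∨ 3 = 3
¬(¬q → q) ∧ ((p ∧ q) ∨ (q → q)) = 0 ∧ 3 = 0
¬(¬(¬q → q) ∧ ((p ∧ q) ∨ (q → q))) = ¬0 = 3
(¬((q ∨ p) ∧ p) ∧ (((p ∧ p) ∧ p) ∨ ((¬p ∨ (q → q)) → (q ∨ p)))) → ¬(¬(¬q → q) ∧ ((p ∧ q) ∨ (q → q))) = 2 → 3 = 3
(((p → (p ∧ q)) ∧ (((p → q) ∨ p) → (q ∧ p))) ∧ (¬q ∧ (((p ∧ p) ∧ p) ∧ (q → q)))) ∧ ((¬((q ∨ p) ∧ p) ∧ (((p ∧ p) ∧ p) ∨ ((¬p ∨ (q → q)) → (q ∨ p)))) → ¬(¬(¬q → q) ∧ ((p ∧ q) ∨ (q → q)))) = 1 ∧ 3 = 1

1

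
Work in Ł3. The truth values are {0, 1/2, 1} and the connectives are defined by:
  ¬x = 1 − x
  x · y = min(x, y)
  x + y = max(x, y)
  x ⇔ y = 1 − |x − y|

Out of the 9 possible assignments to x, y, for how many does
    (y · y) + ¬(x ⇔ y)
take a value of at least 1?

x = 0, y = 0 ↦ 0  <
x = 0, y = 1/2 ↦ 1/2  <
x = 0, y = 1 ↦ 1  ≥
x = 1/2, y = 0 ↦ 1/2  <
x = 1/2, y = 1/2 ↦ 1/2  <
x = 1/2, y = 1 ↦ 1  ≥
x = 1, y = 0 ↦ 1  ≥
x = 1, y = 1/2 ↦ 1/2  <
x = 1, y = 1 ↦ 1  ≥
So 4 of the 9 assignments meet the threshold.

4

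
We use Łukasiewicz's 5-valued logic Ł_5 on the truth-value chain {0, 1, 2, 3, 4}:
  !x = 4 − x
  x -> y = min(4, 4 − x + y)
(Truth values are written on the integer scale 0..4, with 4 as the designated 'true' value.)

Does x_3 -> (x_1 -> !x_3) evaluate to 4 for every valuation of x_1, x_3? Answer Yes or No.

No

Counterexample: take x_1 = 1, x_3 = 4.
!x_3 = !4 = 0
x_1 -> !x_3 = 1 -> 0 = 3
x_3 -> (x_1 -> !x_3) = 4 -> 3 = 3
This gives 3 ≠ 4.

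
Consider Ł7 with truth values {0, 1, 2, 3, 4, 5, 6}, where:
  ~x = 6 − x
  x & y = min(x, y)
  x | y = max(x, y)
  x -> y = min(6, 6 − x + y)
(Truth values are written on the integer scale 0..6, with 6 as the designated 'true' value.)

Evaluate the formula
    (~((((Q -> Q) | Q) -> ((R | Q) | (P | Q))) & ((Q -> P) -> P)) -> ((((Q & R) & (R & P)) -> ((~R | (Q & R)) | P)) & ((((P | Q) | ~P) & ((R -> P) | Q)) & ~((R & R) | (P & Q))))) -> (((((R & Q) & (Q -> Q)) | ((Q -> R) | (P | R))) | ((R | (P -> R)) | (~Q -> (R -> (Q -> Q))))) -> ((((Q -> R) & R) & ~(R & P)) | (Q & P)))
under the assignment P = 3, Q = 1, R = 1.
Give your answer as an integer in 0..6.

1

Q -> Q = 1 -> 1 = 6
(Q -> Q) | Q = 6 | 1 = 6
R | Q = 1 | 1 = 1
P | Q = 3 | 1 = 3
(R | Q) | (P | Q) = 1 | 3 = 3
((Q -> Q) | Q) -> ((R | Q) | (P | Q)) = 6 -> 3 = 3
Q -> P = 1 -> 3 = 6
(Q -> P) -> P = 6 -> 3 = 3
(((Q -> Q) | Q) -> ((R | Q) | (P | Q))) & ((Q -> P) -> P) = 3 & 3 = 3
~((((Q -> Q) | Q) -> ((R | Q) | (P | Q))) & ((Q -> P) -> P)) = ~3 = 3
Q & R = 1 & 1 = 1
R & P = 1 & 3 = 1
(Q & R) & (R & P) = 1 & 1 = 1
~R = ~1 = 5
Q & R = 1 & 1 = 1
~R | (Q & R) = 5 | 1 = 5
(~R | (Q & R)) | P = 5 | 3 = 5
((Q & R) & (R & P)) -> ((~R | (Q & R)) | P) = 1 -> 5 = 6
P | Q = 3 | 1 = 3
~P = ~3 = 3
(P | Q) | ~P = 3 | 3 = 3
R -> P = 1 -> 3 = 6
(R -> P) | Q = 6 | 1 = 6
((P | Q) | ~P) & ((R -> P) | Q) = 3 & 6 = 3
R & R = 1 & 1 = 1
P & Q = 3 & 1 = 1
(R & R) | (P & Q) = 1 | 1 = 1
~((R & R) | (P & Q)) = ~1 = 5
(((P | Q) | ~P) & ((R -> P) | Q)) & ~((R & R) | (P & Q)) = 3 & 5 = 3
(((Q & R) & (R & P)) -> ((~R | (Q & R)) | P)) & ((((P | Q) | ~P) & ((R -> P) | Q)) & ~((R & R) | (P & Q))) = 6 & 3 = 3
~((((Q -> Q) | Q) -> ((R | Q) | (P | Q))) & ((Q -> P) -> P)) -> ((((Q & R) & (R & P)) -> ((~R | (Q & R)) | P)) & ((((P | Q) | ~P) & ((R -> P) | Q)) & ~((R & R) | (P & Q)))) = 3 -> 3 = 6
R & Q = 1 & 1 = 1
Q -> Q = 1 -> 1 = 6
(R & Q) & (Q -> Q) = 1 & 6 = 1
Q -> R = 1 -> 1 = 6
P | R = 3 | 1 = 3
(Q -> R) | (P | R) = 6 | 3 = 6
((R & Q) & (Q -> Q)) | ((Q -> R) | (P | R)) = 1 | 6 = 6
P -> R = 3 -> 1 = 4
R | (P -> R) = 1 | 4 = 4
~Q = ~1 = 5
Q -> Q = 1 -> 1 = 6
R -> (Q -> Q) = 1 -> 6 = 6
~Q -> (R -> (Q -> Q)) = 5 -> 6 = 6
(R | (P -> R)) | (~Q -> (R -> (Q -> Q))) = 4 | 6 = 6
(((R & Q) & (Q -> Q)) | ((Q -> R) | (P | R))) | ((R | (P -> R)) | (~Q -> (R -> (Q -> Q)))) = 6 | 6 = 6
Q -> R = 1 -> 1 = 6
(Q -> R) & R = 6 & 1 = 1
R & P = 1 & 3 = 1
~(R & P) = ~1 = 5
((Q -> R) & R) & ~(R & P) = 1 & 5 = 1
Q & P = 1 & 3 = 1
(((Q -> R) & R) & ~(R & P)) | (Q & P) = 1 | 1 = 1
((((R & Q) & (Q -> Q)) | ((Q -> R) | (P | R))) | ((R | (P -> R)) | (~Q -> (R -> (Q -> Q))))) -> ((((Q -> R) & R) & ~(R & P)) | (Q & P)) = 6 -> 1 = 1
(~((((Q -> Q) | Q) -> ((R | Q) | (P | Q))) & ((Q -> P) -> P)) -> ((((Q & R) & (R & P)) -> ((~R | (Q & R)) | P)) & ((((P | Q) | ~P) & ((R -> P) | Q)) & ~((R & R) | (P & Q))))) -> (((((R & Q) & (Q -> Q)) | ((Q -> R) | (P | R))) | ((R | (P -> R)) | (~Q -> (R -> (Q -> Q))))) -> ((((Q -> R) & R) & ~(R & P)) | (Q & P))) = 6 -> 1 = 1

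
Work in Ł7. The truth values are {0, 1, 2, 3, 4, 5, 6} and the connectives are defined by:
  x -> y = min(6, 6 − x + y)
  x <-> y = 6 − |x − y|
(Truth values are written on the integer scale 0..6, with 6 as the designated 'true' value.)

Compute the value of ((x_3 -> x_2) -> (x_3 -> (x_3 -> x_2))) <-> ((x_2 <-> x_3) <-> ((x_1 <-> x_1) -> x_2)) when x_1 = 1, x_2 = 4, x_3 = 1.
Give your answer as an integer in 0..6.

5

x_3 -> x_2 = 1 -> 4 = 6
x_3 -> x_2 = 1 -> 4 = 6
x_3 -> (x_3 -> x_2) = 1 -> 6 = 6
(x_3 -> x_2) -> (x_3 -> (x_3 -> x_2)) = 6 -> 6 = 6
x_2 <-> x_3 = 4 <-> 1 = 3
x_1 <-> x_1 = 1 <-> 1 = 6
(x_1 <-> x_1) -> x_2 = 6 -> 4 = 4
(x_2 <-> x_3) <-> ((x_1 <-> x_1) -> x_2) = 3 <-> 4 = 5
((x_3 -> x_2) -> (x_3 -> (x_3 -> x_2))) <-> ((x_2 <-> x_3) <-> ((x_1 <-> x_1) -> x_2)) = 6 <-> 5 = 5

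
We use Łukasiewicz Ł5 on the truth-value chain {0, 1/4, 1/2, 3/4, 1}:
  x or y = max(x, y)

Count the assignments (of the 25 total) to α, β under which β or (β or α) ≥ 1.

value 1: 9 assignments (counts)
value 3/4: 7 assignments
value 1/2: 5 assignments
value 1/4: 3 assignments
value 0: 1 assignment
So 9 of the 25 assignments meet the threshold.

9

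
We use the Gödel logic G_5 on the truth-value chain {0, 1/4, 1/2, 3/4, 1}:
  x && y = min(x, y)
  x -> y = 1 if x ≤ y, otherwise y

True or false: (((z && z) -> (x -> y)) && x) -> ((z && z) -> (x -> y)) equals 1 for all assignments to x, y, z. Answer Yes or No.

Yes

At x = 1, y = 1/4, z = 3/4, for instance:
z && z = 3/4 && 3/4 = 3/4
x -> y = 1 -> 1/4 = 1/4
(z && z) -> (x -> y) = 3/4 -> 1/4 = 1/4
((z && z) -> (x -> y)) && x = 1/4 && 1 = 1/4
(((z && z) -> (x -> y)) && x) -> ((z && z) -> (x -> y)) = 1/4 -> 1/4 = 1
and checking the remaining 124 assignments likewise gives ≥ 1 in every case.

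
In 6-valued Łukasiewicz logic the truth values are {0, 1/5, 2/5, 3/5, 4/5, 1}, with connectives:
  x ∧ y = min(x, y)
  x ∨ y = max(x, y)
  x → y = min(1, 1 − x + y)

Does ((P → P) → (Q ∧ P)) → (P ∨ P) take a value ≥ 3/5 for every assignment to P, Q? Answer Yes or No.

Yes

At P = 0, Q = 4/5, for instance:
P → P = 0 → 0 = 1
Q ∧ P = 4/5 ∧ 0 = 0
(P → P) → (Q ∧ P) = 1 → 0 = 0
P ∨ P = 0 ∨ 0 = 0
((P → P) → (Q ∧ P)) → (P ∨ P) = 0 → 0 = 1
and checking the remaining 35 assignments likewise gives ≥ 3/5 in every case.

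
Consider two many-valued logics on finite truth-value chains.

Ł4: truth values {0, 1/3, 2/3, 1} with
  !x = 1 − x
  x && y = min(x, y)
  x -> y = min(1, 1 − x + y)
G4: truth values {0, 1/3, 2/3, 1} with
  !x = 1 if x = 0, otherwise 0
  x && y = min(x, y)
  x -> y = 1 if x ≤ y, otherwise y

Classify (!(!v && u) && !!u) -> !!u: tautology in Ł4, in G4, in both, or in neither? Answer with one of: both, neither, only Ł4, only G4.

In Ł4: every assignment gives 1 — tautology.
In G4: every assignment gives 1 — tautology.

both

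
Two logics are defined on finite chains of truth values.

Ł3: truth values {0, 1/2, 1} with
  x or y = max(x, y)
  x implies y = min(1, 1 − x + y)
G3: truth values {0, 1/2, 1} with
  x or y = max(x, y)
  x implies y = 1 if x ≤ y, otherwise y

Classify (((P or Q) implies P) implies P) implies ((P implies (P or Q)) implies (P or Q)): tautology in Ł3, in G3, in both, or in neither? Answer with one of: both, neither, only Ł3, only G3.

only Ł3

In Ł3: every assignment gives 1 — tautology.
In G3: at P = 0, Q = 1/2 the value is 1/2 — not a tautology.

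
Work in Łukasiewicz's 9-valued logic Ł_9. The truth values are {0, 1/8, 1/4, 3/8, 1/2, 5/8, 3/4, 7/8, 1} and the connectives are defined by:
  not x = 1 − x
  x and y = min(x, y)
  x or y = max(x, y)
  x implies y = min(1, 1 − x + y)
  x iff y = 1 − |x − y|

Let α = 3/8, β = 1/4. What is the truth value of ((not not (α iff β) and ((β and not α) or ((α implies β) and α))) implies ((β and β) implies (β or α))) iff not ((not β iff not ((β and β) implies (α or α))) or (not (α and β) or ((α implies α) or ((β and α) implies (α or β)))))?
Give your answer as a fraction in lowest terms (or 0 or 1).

0

α iff β = 3/8 iff 1/4 = 7/8
not (α iff β) = not 7/8 = 1/8
not not (α iff β) = not 1/8 = 7/8
not α = not 3/8 = 5/8
β and not α = 1/4 and 5/8 = 1/4
α implies β = 3/8 implies 1/4 = 7/8
(α implies β) and α = 7/8 and 3/8 = 3/8
(β and not α) or ((α implies β) and α) = 1/4 or 3/8 = 3/8
not not (α iff β) and ((β and not α) or ((α implies β) and α)) = 7/8 and 3/8 = 3/8
β and β = 1/4 and 1/4 = 1/4
β or α = 1/4 or 3/8 = 3/8
(β and β) implies (β or α) = 1/4 implies 3/8 = 1
(not not (α iff β) and ((β and not α) or ((α implies β) and α))) implies ((β and β) implies (β or α)) = 3/8 implies 1 = 1
not β = not 1/4 = 3/4
β and β = 1/4 and 1/4 = 1/4
α or α = 3/8 or 3/8 = 3/8
(β and β) implies (α or α) = 1/4 implies 3/8 = 1
not ((β and β) implies (α or α)) = not 1 = 0
not β iff not ((β and β) implies (α or α)) = 3/4 iff 0 = 1/4
α and β = 3/8 and 1/4 = 1/4
not (α and β) = not 1/4 = 3/4
α implies α = 3/8 implies 3/8 = 1
β and α = 1/4 and 3/8 = 1/4
α or β = 3/8 or 1/4 = 3/8
(β and α) implies (α or β) = 1/4 implies 3/8 = 1
(α implies α) or ((β and α) implies (α or β)) = 1 or 1 = 1
not (α and β) or ((α implies α) or ((β and α) implies (α or β))) = 3/4 or 1 = 1
(not β iff not ((β and β) implies (α or α))) or (not (α and β) or ((α implies α) or ((β and α) implies (α or β)))) = 1/4 or 1 = 1
not ((not β iff not ((β and β) implies (α or α))) or (not (α and β) or ((α implies α) or ((β and α) implies (α or β))))) = not 1 = 0
((not not (α iff β) and ((β and not α) or ((α implies β) and α))) implies ((β and β) implies (β or α))) iff not ((not β iff not ((β and β) implies (α or α))) or (not (α and β) or ((α implies α) or ((β and α) implies (α or β))))) = 1 iff 0 = 0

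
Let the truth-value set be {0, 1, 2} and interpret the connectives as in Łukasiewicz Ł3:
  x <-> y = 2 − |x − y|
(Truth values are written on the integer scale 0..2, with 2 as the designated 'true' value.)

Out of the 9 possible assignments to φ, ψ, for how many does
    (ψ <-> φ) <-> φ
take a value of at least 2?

4

φ = 0, ψ = 0 ↦ 0  <
φ = 0, ψ = 1 ↦ 1  <
φ = 0, ψ = 2 ↦ 2  ≥
φ = 1, ψ = 0 ↦ 2  ≥
φ = 1, ψ = 1 ↦ 1  <
φ = 1, ψ = 2 ↦ 2  ≥
φ = 2, ψ = 0 ↦ 0  <
φ = 2, ψ = 1 ↦ 1  <
φ = 2, ψ = 2 ↦ 2  ≥
So 4 of the 9 assignments meet the threshold.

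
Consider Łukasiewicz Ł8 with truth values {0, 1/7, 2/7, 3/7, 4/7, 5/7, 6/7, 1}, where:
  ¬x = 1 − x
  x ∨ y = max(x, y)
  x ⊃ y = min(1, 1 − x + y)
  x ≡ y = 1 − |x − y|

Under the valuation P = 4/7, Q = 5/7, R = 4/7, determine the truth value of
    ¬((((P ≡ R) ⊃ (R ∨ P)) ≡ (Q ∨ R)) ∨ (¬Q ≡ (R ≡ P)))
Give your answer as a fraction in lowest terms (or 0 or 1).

P ≡ R = 4/7 ≡ 4/7 = 1
R ∨ P = 4/7 ∨ 4/7 = 4/7
(P ≡ R) ⊃ (R ∨ P) = 1 ⊃ 4/7 = 4/7
Q ∨ R = 5/7 ∨ 4/7 = 5/7
((P ≡ R) ⊃ (R ∨ P)) ≡ (Q ∨ R) = 4/7 ≡ 5/7 = 6/7
¬Q = ¬5/7 = 2/7
R ≡ P = 4/7 ≡ 4/7 = 1
¬Q ≡ (R ≡ P) = 2/7 ≡ 1 = 2/7
(((P ≡ R) ⊃ (R ∨ P)) ≡ (Q ∨ R)) ∨ (¬Q ≡ (R ≡ P)) = 6/7 ∨ 2/7 = 6/7
¬((((P ≡ R) ⊃ (R ∨ P)) ≡ (Q ∨ R)) ∨ (¬Q ≡ (R ≡ P))) = ¬6/7 = 1/7

1/7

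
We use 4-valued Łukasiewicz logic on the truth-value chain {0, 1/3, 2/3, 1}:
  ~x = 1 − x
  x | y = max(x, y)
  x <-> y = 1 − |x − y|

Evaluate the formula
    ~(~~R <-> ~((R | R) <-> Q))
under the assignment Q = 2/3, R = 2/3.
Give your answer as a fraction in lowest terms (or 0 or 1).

~R = ~2/3 = 1/3
~~R = ~1/3 = 2/3
R | R = 2/3 | 2/3 = 2/3
(R | R) <-> Q = 2/3 <-> 2/3 = 1
~((R | R) <-> Q) = ~1 = 0
~~R <-> ~((R | R) <-> Q) = 2/3 <-> 0 = 1/3
~(~~R <-> ~((R | R) <-> Q)) = ~1/3 = 2/3

2/3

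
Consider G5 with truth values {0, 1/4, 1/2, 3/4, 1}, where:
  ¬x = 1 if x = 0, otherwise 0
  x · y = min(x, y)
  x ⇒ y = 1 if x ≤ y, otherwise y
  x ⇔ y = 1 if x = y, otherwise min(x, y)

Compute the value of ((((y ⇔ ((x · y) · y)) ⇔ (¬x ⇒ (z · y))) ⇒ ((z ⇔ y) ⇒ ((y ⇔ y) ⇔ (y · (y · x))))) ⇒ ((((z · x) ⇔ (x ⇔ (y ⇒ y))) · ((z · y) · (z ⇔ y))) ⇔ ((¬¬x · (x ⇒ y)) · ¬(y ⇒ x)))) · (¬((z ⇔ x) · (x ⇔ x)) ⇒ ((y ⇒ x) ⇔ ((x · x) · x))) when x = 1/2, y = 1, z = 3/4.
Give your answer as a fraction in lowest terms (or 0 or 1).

0

x · y = 1/2 · 1 = 1/2
(x · y) · y = 1/2 · 1 = 1/2
y ⇔ ((x · y) · y) = 1 ⇔ 1/2 = 1/2
¬x = ¬1/2 = 0
z · y = 3/4 · 1 = 3/4
¬x ⇒ (z · y) = 0 ⇒ 3/4 = 1
(y ⇔ ((x · y) · y)) ⇔ (¬x ⇒ (z · y)) = 1/2 ⇔ 1 = 1/2
z ⇔ y = 3/4 ⇔ 1 = 3/4
y ⇔ y = 1 ⇔ 1 = 1
y · x = 1 · 1/2 = 1/2
y · (y · x) = 1 · 1/2 = 1/2
(y ⇔ y) ⇔ (y · (y · x)) = 1 ⇔ 1/2 = 1/2
(z ⇔ y) ⇒ ((y ⇔ y) ⇔ (y · (y · x))) = 3/4 ⇒ 1/2 = 1/2
((y ⇔ ((x · y) · y)) ⇔ (¬x ⇒ (z · y))) ⇒ ((z ⇔ y) ⇒ ((y ⇔ y) ⇔ (y · (y · x)))) = 1/2 ⇒ 1/2 = 1
z · x = 3/4 · 1/2 = 1/2
y ⇒ y = 1 ⇒ 1 = 1
x ⇔ (y ⇒ y) = 1/2 ⇔ 1 = 1/2
(z · x) ⇔ (x ⇔ (y ⇒ y)) = 1/2 ⇔ 1/2 = 1
z · y = 3/4 · 1 = 3/4
z ⇔ y = 3/4 ⇔ 1 = 3/4
(z · y) · (z ⇔ y) = 3/4 · 3/4 = 3/4
((z · x) ⇔ (x ⇔ (y ⇒ y))) · ((z · y) · (z ⇔ y)) = 1 · 3/4 = 3/4
¬x = ¬1/2 = 0
¬¬x = ¬0 = 1
x ⇒ y = 1/2 ⇒ 1 = 1
¬¬x · (x ⇒ y) = 1 · 1 = 1
y ⇒ x = 1 ⇒ 1/2 = 1/2
¬(y ⇒ x) = ¬1/2 = 0
(¬¬x · (x ⇒ y)) · ¬(y ⇒ x) = 1 · 0 = 0
(((z · x) ⇔ (x ⇔ (y ⇒ y))) · ((z · y) · (z ⇔ y))) ⇔ ((¬¬x · (x ⇒ y)) · ¬(y ⇒ x)) = 3/4 ⇔ 0 = 0
(((y ⇔ ((x · y) · y)) ⇔ (¬x ⇒ (z · y))) ⇒ ((z ⇔ y) ⇒ ((y ⇔ y) ⇔ (y · (y · x))))) ⇒ ((((z · x) ⇔ (x ⇔ (y ⇒ y))) · ((z · y) · (z ⇔ y))) ⇔ ((¬¬x · (x ⇒ y)) · ¬(y ⇒ x))) = 1 ⇒ 0 = 0
z ⇔ x = 3/4 ⇔ 1/2 = 1/2
x ⇔ x = 1/2 ⇔ 1/2 = 1
(z ⇔ x) · (x ⇔ x) = 1/2 · 1 = 1/2
¬((z ⇔ x) · (x ⇔ x)) = ¬1/2 = 0
y ⇒ x = 1 ⇒ 1/2 = 1/2
x · x = 1/2 · 1/2 = 1/2
(x · x) · x = 1/2 · 1/2 = 1/2
(y ⇒ x) ⇔ ((x · x) · x) = 1/2 ⇔ 1/2 = 1
¬((z ⇔ x) · (x ⇔ x)) ⇒ ((y ⇒ x) ⇔ ((x · x) · x)) = 0 ⇒ 1 = 1
((((y ⇔ ((x · y) · y)) ⇔ (¬x ⇒ (z · y))) ⇒ ((z ⇔ y) ⇒ ((y ⇔ y) ⇔ (y · (y · x))))) ⇒ ((((z · x) ⇔ (x ⇔ (y ⇒ y))) · ((z · y) · (z ⇔ y))) ⇔ ((¬¬x · (x ⇒ y)) · ¬(y ⇒ x)))) · (¬((z ⇔ x) · (x ⇔ x)) ⇒ ((y ⇒ x) ⇔ ((x · x) · x))) = 0 · 1 = 0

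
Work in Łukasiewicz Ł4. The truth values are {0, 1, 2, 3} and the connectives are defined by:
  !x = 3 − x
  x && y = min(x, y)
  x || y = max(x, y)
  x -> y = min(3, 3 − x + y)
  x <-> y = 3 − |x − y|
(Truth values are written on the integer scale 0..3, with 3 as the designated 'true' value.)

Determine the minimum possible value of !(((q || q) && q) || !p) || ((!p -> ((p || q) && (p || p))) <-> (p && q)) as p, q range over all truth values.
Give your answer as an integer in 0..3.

Take p = 1, q = 0:
q || q = 0 || 0 = 0
(q || q) && q = 0 && 0 = 0
!p = !1 = 2
((q || q) && q) || !p = 0 || 2 = 2
!(((q || q) && q) || !p) = !2 = 1
!p = !1 = 2
p || q = 1 || 0 = 1
p || p = 1 || 1 = 1
(p || q) && (p || p) = 1 && 1 = 1
!p -> ((p || q) && (p || p)) = 2 -> 1 = 2
p && q = 1 && 0 = 0
(!p -> ((p || q) && (p || p))) <-> (p && q) = 2 <-> 0 = 1
!(((q || q) && q) || !p) || ((!p -> ((p || q) && (p || p))) <-> (p && q)) = 1 || 1 = 1
No assignment yields a value below 1, so this is the minimum.

1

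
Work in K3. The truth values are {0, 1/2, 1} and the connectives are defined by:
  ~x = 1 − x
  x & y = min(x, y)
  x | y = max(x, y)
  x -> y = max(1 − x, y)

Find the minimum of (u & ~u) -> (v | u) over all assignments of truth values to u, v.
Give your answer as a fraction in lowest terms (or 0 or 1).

1/2

Take u = 1/2, v = 0:
~u = ~1/2 = 1/2
u & ~u = 1/2 & 1/2 = 1/2
v | u = 0 | 1/2 = 1/2
(u & ~u) -> (v | u) = 1/2 -> 1/2 = 1/2
No assignment yields a value below 1/2, so this is the minimum.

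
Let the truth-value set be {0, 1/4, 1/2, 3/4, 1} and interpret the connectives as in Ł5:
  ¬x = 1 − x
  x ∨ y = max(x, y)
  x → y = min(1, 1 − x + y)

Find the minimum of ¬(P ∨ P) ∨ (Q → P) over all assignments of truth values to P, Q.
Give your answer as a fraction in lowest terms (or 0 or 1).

1/2

Take P = 1/2, Q = 1:
P ∨ P = 1/2 ∨ 1/2 = 1/2
¬(P ∨ P) = ¬1/2 = 1/2
Q → P = 1 → 1/2 = 1/2
¬(P ∨ P) ∨ (Q → P) = 1/2 ∨ 1/2 = 1/2
No assignment yields a value below 1/2, so this is the minimum.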